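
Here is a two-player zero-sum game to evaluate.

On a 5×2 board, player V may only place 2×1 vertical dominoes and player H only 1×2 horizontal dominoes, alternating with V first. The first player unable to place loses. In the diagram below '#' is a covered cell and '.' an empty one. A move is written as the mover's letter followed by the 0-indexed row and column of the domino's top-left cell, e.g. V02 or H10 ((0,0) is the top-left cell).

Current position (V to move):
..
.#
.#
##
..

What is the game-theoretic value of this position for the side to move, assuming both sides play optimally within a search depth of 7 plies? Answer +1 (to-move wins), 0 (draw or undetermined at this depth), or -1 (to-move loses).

value(../.#/.#/##/.., V) = -1

ply 1, V at ../.#/.#/##/.. | V00=-1→#./##/.#/##/..*; V10=-1→../##/##/##/..
ply 2, H at #./##/.#/##/.. | H40=+1→#./##/.#/##/##*
ply 3: #./##/.#/##/## is terminal -1 (V); from ../.#/.#/##/.. depth 7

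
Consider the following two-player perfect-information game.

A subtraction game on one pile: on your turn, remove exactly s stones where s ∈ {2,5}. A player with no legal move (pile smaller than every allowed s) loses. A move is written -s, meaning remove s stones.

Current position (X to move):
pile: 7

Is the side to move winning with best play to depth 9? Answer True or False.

ply 1, X at 7 | -2=-1→5*; -5=-1→2
ply 2, O at 5 | -2=-1→3; -5=+1→0*
ply 3: 0 is terminal -1 (X); from 7 depth 9

X winning at [7]: False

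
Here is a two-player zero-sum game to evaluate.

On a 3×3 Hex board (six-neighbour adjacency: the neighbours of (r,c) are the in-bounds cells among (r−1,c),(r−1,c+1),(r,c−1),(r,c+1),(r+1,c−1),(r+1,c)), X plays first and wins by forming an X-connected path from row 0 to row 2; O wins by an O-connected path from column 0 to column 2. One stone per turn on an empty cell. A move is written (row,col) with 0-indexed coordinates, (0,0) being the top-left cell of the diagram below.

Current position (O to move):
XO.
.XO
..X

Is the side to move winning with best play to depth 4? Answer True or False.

p1 O@[XO./.XO/..X]: (0,2)[XOO/.XO/..X]-1* (1,0)[XO./OXO/..X]-1 (2,0)[XO./.XO/O.X]-1 (2,1)[XO./.XO/.OX]-1
p2 X@[XOO/.XO/..X]: (1,0)[XOO/XXO/..X]+1* (2,0)[XOO/.XO/X.X]-1 (2,1)[XOO/.XO/.XX]-1
p3 O@[XOO/XXO/..X]: (2,0)[XOO/XXO/O.X]-1* (2,1)[XOO/XXO/.OX]-1
p4 X@[XOO/XXO/O.X]: (2,1)[XOO/XXO/OXX]+1*
p5 O@[XOO/XXO/OXX] terminal -1; root [XO./.XO/..X] d4

O winning at [XO./.XO/..X]: False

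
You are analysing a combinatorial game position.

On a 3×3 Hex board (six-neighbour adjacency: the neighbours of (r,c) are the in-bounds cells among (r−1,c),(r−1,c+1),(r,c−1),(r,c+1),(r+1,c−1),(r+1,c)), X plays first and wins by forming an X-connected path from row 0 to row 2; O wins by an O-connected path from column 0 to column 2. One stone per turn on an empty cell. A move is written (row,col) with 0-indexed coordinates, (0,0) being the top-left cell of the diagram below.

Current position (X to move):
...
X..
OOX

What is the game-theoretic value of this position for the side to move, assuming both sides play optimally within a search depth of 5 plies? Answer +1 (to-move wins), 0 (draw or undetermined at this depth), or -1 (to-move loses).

value(.../X../OOX, X) = +1

p1 X@[.../X../OOX]: (0,0)[X../X../OOX]-1 (0,1)[.X./X../OOX]-1 (0,2)[..X/X../OOX]-1 (1,1)[.../XX./OOX]-1 (1,2)[.../X.X/OOX]+1*
p2 O@[.../X.X/OOX]: (0,0)[O../X.X/OOX]-1* (0,1)[.O./X.X/OOX]-1 (0,2)[..O/X.X/OOX]-1 (1,1)[.../XOX/OOX]-1
p3 X@[O../X.X/OOX]: (0,1)[OX./X.X/OOX]+1* (0,2)[O.X/X.X/OOX]+1 (1,1)[O../XXX/OOX]+1
p4 O@[OX./X.X/OOX]: (0,2)[OXO/X.X/OOX]-1* (1,1)[OX./XOX/OOX]-1
p5 X@[OXO/X.X/OOX]: (1,1)[OXO/XXX/OOX]+1*
p6 O@[OXO/XXX/OOX] terminal -1; root [.../X../OOX] d5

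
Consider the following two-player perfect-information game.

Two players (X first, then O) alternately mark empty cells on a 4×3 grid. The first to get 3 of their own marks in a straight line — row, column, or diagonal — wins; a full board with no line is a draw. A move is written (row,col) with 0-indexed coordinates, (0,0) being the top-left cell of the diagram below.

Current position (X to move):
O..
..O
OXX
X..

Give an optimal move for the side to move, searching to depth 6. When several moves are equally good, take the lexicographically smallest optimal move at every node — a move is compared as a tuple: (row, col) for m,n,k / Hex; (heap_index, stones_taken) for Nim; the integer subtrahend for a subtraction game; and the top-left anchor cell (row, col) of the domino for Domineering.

X's best at [O../..O/OXX/X..]: (1,0)

ply 1, X at O../..O/OXX/X.. | (0,1)=-1→OX./..O/OXX/X..; (0,2)=-1→O.X/..O/OXX/X..; (1,0)=+1→O../X.O/OXX/X..*; (1,1)=-1→O../.XO/OXX/X..; (3,1)=-1→O../..O/OXX/XX.; (3,2)=-1→O../..O/OXX/X.X
ply 2, O at O../X.O/OXX/X.. | (0,1)=-1→OO./X.O/OXX/X..*; (0,2)=-1→O.O/X.O/OXX/X..; (1,1)=-1→O../XOO/OXX/X..; (3,1)=-1→O../X.O/OXX/XO.; (3,2)=-1→O../X.O/OXX/X.O
ply 3, X at OO./X.O/OXX/X.. | (0,2)=+0→OOX/X.O/OXX/X..; (1,1)=-1→OO./XXO/OXX/X..; (3,1)=-1→OO./X.O/OXX/XX.; (3,2)=+1→OO./X.O/OXX/X.X*
ply 4: OO./X.O/OXX/X.X is terminal -1 (O); from O../..O/OXX/X.. depth 6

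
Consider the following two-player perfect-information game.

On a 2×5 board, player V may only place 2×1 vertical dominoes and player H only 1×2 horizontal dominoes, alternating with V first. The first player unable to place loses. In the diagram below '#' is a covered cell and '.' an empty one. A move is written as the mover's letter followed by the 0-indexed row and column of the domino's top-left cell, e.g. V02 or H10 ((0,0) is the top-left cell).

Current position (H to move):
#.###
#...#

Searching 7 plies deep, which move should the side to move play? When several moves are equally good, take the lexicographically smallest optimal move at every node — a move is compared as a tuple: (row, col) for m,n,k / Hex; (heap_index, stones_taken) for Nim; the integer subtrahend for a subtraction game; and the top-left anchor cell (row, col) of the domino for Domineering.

ply 1, H at #.###/#...# | H11=+1→#.###/###.#*; H12=-1→#.###/#.###
ply 2: #.###/###.# is terminal -1 (V); from #.###/#...# depth 7

H's best at [#.###/#...#]: H11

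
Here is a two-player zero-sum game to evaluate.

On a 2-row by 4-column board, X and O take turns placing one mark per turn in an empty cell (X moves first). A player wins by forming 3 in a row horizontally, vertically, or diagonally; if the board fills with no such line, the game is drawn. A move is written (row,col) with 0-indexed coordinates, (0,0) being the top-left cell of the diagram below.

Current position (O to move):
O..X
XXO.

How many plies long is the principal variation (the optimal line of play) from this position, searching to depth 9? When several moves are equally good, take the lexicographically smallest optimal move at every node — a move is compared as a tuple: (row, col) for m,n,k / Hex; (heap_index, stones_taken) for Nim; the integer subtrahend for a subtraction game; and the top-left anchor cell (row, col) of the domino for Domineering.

PV length from [O..X/XXO.]: 3 plies

p1 O@[O..X/XXO.]: (0,1)[OO.X/XXO.]+0* (0,2)[O.OX/XXO.]+0 (1,3)[O..X/XXOO]+0
p2 X@[OO.X/XXO.]: (0,2)[OOXX/XXO.]+0* (1,3)[OO.X/XXOX]-1
p3 O@[OOXX/XXO.]: (1,3)[OOXX/XXOO]+0*
p4 X@[OOXX/XXOO] terminal +0; root [O..X/XXO.] d9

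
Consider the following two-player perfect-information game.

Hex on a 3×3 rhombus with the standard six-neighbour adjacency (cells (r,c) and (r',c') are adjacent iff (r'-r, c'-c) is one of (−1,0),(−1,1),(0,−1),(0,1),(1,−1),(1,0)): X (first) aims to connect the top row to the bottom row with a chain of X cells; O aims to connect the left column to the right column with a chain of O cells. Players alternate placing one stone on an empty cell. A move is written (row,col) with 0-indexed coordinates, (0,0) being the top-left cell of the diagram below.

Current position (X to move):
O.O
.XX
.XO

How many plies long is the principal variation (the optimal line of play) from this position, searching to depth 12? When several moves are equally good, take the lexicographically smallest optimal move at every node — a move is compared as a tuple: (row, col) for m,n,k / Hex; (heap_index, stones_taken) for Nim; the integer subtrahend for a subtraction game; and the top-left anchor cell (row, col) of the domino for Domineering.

PV length from [O.O/.XX/.XO]: 1 ply

p1 X@[O.O/.XX/.XO]: (0,1)[OXO/.XX/.XO]+1* (1,0)[O.O/XXX/.XO]-1 (2,0)[O.O/.XX/XXO]-1
p2 O@[OXO/.XX/.XO] terminal -1; root [O.O/.XX/.XO] d12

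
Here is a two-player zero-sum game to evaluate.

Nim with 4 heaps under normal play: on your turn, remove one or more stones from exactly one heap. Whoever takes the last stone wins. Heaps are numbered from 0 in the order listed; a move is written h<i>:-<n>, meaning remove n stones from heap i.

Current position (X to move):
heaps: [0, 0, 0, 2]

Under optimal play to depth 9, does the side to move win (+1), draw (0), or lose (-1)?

[(0,0,0,2)] X move#1: h3:-1:-1/(0,0,0,1), h3:-2:+1/(0,0,0,0)*
[(0,0,0,0)] end (terminal -1, O#2); searched (0,0,0,2) to 9

value((0,0,0,2), X) = +1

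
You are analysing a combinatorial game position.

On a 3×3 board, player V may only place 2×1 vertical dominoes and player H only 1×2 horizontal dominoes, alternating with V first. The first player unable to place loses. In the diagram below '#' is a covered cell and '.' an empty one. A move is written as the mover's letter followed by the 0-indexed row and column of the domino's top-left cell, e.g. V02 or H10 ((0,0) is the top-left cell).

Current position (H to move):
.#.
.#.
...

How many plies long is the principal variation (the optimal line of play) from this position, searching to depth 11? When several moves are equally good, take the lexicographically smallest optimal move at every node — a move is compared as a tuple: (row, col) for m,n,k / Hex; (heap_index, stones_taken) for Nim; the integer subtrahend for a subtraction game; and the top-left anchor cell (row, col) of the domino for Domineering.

PV length from [.#./.#./...]: 2 plies

p1 H@[.#./.#./...]: H20[.#./.#./##.]-1* H21[.#./.#./.##]-1
p2 V@[.#./.#./##.]: V00[##./##./##.]+1* V02[.##/.##/##.]+1 V12[.#./.##/###]+1
p3 H@[##./##./##.] terminal -1; root [.#./.#./...] d11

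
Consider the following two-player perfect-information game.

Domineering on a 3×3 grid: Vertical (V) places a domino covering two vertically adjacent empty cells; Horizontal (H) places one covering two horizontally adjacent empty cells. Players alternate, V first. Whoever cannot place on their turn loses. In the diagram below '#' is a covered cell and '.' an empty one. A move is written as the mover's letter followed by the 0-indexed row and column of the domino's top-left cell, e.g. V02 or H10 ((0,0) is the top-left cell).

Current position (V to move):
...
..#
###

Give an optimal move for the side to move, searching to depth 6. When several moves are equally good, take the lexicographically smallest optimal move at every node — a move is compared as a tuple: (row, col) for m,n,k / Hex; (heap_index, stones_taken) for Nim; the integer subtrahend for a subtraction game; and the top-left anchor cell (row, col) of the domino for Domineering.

V's best at [.../..#/###]: V01

ply 1, V at .../..#/### | V00=-1→#../#.#/###; V01=+1→.#./.##/###*
ply 2: .#./.##/### is terminal -1 (H); from .../..#/### depth 6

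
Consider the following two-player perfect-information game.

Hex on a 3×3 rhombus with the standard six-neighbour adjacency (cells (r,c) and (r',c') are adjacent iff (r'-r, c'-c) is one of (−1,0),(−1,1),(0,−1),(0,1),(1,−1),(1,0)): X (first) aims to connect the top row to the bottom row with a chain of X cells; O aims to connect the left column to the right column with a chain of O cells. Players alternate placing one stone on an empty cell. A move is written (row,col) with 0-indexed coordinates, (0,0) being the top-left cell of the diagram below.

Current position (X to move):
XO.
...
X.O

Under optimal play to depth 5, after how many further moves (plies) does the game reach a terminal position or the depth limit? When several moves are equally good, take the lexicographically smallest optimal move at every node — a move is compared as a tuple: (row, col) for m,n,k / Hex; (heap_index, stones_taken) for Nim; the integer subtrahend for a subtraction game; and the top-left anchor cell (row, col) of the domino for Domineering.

ply 1, X at XO./.../X.O | (0,2)=+1→XOX/.../X.O*; (1,0)=+1→XO./X../X.O; (1,1)=+1→XO./.X./X.O; (1,2)=+1→XO./..X/X.O; (2,1)=+1→XO./.../XXO
ply 2, O at XOX/.../X.O | (1,0)=-1→XOX/O../X.O*; (1,1)=-1→XOX/.O./X.O; (1,2)=-1→XOX/..O/X.O; (2,1)=-1→XOX/.../XOO
ply 3, X at XOX/O../X.O | (1,1)=+1→XOX/OX./X.O*; (1,2)=+1→XOX/O.X/X.O; (2,1)=+1→XOX/O../XXO
ply 4: XOX/OX./X.O is terminal -1 (O); from XO./.../X.O depth 5

PV length from [XO./.../X.O]: 3 plies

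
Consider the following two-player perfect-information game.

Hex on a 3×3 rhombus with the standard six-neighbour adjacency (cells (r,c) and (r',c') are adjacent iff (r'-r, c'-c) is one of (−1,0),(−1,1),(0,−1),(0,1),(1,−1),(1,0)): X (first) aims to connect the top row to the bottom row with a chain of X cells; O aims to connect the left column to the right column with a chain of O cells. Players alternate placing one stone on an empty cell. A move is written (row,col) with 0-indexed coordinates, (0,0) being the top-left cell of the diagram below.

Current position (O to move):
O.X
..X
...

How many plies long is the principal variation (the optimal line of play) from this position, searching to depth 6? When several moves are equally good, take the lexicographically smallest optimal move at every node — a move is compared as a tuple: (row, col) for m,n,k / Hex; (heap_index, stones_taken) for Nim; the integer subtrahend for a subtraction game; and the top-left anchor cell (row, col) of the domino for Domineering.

PV length from [O.X/..X/...]: 6 plies

p1 O@[O.X/..X/...]: (0,1)[OOX/..X/...]-1* (1,0)[O.X/O.X/...]-1 (1,1)[O.X/.OX/...]-1 (2,0)[O.X/..X/O..]-1 (2,1)[O.X/..X/.O.]-1 (2,2)[O.X/..X/..O]-1
p2 X@[OOX/..X/...]: (1,0)[OOX/X.X/...]+1* (1,1)[OOX/.XX/...]+1 (2,0)[OOX/..X/X..]+1 (2,1)[OOX/..X/.X.]+1 (2,2)[OOX/..X/..X]+1
p3 O@[OOX/X.X/...]: (1,1)[OOX/XOX/...]-1* (2,0)[OOX/X.X/O..]-1 (2,1)[OOX/X.X/.O.]-1 (2,2)[OOX/X.X/..O]-1
p4 X@[OOX/XOX/...]: (2,0)[OOX/XOX/X..]+1* (2,1)[OOX/XOX/.X.]+1 (2,2)[OOX/XOX/..X]+1
p5 O@[OOX/XOX/X..]: (2,1)[OOX/XOX/XO.]-1* (2,2)[OOX/XOX/X.O]-1
p6 X@[OOX/XOX/XO.]: (2,2)[OOX/XOX/XOX]+1*
p7 O@[OOX/XOX/XOX] terminal -1; root [O.X/..X/...] d6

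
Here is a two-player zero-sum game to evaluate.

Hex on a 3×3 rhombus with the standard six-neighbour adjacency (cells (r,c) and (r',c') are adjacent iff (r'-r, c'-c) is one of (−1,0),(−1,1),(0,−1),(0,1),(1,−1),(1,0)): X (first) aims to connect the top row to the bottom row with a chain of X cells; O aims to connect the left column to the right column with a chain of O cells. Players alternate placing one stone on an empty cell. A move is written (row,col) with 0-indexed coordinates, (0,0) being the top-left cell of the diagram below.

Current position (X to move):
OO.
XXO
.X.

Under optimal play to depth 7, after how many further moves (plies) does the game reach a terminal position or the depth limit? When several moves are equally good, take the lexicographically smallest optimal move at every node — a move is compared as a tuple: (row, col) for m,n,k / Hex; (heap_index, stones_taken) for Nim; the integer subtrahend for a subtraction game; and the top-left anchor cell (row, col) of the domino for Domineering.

PV length from [OO./XXO/.X.]: 1 ply

p1 X@[OO./XXO/.X.]: (0,2)[OOX/XXO/.X.]+1* (2,0)[OO./XXO/XX.]-1 (2,2)[OO./XXO/.XX]-1
p2 O@[OOX/XXO/.X.] terminal -1; root [OO./XXO/.X.] d7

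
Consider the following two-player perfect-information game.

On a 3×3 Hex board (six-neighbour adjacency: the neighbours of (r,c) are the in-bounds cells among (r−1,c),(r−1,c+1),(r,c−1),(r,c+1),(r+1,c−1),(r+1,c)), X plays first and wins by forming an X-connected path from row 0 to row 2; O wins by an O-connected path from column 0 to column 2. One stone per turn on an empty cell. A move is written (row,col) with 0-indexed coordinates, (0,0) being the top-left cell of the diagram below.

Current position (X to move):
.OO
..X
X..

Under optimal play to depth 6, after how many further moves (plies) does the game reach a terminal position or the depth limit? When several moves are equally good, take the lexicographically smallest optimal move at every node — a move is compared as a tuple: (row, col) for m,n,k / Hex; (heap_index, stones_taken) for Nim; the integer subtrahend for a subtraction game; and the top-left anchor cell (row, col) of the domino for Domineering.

[.OO/..X/X..] X move#1: (0,0):-1/XOO/..X/X..*, (1,0):-1/.OO/X.X/X.., (1,1):-1/.OO/.XX/X.., (2,1):-1/.OO/..X/XX., (2,2):-1/.OO/..X/X.X
[XOO/..X/X..] O move#2: (1,0):+1/XOO/O.X/X..*, (1,1):-1/XOO/.OX/X.., (2,1):-1/XOO/..X/XO., (2,2):-1/XOO/..X/X.O
[XOO/O.X/X..] end (terminal -1, X#3); searched .OO/..X/X.. to 6

PV length from [.OO/..X/X..]: 2 plies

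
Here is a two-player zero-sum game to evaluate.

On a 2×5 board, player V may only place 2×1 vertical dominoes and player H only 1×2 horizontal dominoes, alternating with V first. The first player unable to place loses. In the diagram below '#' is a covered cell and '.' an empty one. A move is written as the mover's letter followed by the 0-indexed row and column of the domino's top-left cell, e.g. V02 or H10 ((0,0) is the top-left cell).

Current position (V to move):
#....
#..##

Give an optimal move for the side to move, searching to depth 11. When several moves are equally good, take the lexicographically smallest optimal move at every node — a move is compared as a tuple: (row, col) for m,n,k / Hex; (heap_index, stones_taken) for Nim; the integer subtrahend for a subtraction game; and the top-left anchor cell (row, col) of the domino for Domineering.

V's best at [#..../#..##]: V02

ply 1, V at #..../#..## | V01=-1→##.../##.##; V02=+1→#.#../#.###*
ply 2, H at #.#../#.### | H03=-1→#.###/#.###*
ply 3, V at #.###/#.### | V01=+1→#####/#####*
ply 4: #####/##### is terminal -1 (H); from #..../#..## depth 11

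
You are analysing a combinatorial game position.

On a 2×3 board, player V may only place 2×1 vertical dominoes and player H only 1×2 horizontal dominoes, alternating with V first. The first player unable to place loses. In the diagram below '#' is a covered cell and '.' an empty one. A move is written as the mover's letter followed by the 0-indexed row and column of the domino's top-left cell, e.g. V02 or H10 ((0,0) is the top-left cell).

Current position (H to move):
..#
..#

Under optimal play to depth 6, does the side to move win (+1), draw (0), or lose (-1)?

value(..#/..#, H) = +1

[..#/..#] H move#1: H00:+1/###/..#*, H10:+1/..#/###
[###/..#] end (terminal -1, V#2); searched ..#/..# to 6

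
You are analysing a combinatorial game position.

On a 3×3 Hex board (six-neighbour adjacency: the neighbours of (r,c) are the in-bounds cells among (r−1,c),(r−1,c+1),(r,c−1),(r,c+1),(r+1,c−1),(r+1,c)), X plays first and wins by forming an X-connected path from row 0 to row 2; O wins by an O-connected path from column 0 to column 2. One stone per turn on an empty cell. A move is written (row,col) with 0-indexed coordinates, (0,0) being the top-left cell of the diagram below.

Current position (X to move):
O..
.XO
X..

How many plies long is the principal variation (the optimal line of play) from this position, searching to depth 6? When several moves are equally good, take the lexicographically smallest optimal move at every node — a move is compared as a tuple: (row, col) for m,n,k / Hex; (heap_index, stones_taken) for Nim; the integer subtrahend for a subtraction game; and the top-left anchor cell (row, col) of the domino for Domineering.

PV length from [O../.XO/X..]: 1 ply

p1 X@[O../.XO/X..]: (0,1)[OX./.XO/X..]+1* (0,2)[O.X/.XO/X..]+1 (1,0)[O../XXO/X..]+1 (2,1)[O../.XO/XX.]+1 (2,2)[O../.XO/X.X]+1
p2 O@[OX./.XO/X..] terminal -1; root [O../.XO/X..] d6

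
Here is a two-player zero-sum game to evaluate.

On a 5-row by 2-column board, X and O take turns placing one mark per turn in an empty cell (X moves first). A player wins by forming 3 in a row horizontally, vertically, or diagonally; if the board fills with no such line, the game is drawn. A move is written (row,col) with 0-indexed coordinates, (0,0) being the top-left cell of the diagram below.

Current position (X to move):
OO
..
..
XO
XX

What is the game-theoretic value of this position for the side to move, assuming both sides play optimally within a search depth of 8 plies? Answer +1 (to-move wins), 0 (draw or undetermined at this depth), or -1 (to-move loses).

value(OO/../../XO/XX, X) = +1

[OO/../../XO/XX] X move#1: (1,0):+0/OO/X./../XO/XX, (1,1):+0/OO/.X/../XO/XX, (2,0):+1/OO/../X./XO/XX*, (2,1):+0/OO/../.X/XO/XX
[OO/../X./XO/XX] end (terminal -1, O#2); searched OO/../../XO/XX to 8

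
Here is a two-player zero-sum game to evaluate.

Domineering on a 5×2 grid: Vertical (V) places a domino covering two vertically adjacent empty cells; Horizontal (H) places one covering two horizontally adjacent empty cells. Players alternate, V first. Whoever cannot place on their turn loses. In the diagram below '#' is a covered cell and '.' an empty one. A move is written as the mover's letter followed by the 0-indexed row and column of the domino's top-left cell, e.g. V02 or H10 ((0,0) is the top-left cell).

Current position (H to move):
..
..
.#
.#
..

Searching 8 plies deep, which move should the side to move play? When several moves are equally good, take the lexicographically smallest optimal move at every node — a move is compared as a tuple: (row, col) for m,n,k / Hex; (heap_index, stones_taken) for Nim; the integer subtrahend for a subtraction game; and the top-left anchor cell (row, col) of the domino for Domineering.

H's best at [../../.#/.#/..]: H00

p1 H@[../../.#/.#/..]: H00[##/../.#/.#/..]+1* H10[../##/.#/.#/..]+1 H40[../../.#/.#/##]-1
p2 V@[##/../.#/.#/..]: V10[##/#./##/.#/..]-1* V20[##/../##/##/..]-1 V30[##/../.#/##/#.]-1
p3 H@[##/#./##/.#/..]: H40[##/#./##/.#/##]+1*
p4 V@[##/#./##/.#/##] terminal -1; root [../../.#/.#/..] d8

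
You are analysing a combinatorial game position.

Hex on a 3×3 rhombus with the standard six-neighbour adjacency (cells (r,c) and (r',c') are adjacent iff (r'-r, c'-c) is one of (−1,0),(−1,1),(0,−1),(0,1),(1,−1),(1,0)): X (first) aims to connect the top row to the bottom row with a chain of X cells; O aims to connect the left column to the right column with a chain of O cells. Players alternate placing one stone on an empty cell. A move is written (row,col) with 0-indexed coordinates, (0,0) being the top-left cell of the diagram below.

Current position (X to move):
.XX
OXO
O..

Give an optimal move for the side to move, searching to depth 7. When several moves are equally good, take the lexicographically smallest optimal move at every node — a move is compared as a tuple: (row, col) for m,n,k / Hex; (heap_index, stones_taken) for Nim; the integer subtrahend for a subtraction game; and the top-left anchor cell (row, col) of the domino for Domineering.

ply 1, X at .XX/OXO/O.. | (0,0)=-1→XXX/OXO/O..; (2,1)=+1→.XX/OXO/OX.*; (2,2)=-1→.XX/OXO/O.X
ply 2: .XX/OXO/OX. is terminal -1 (O); from .XX/OXO/O.. depth 7

X's best at [.XX/OXO/O..]: (2,1)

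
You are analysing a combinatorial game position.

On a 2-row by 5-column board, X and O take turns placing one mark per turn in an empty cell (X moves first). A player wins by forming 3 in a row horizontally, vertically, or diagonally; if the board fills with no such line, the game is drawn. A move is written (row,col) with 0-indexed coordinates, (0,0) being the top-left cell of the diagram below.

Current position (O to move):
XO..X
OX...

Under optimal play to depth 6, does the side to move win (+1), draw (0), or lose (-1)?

[XO..X/OX...] O move#1: (0,2):+0/XOO.X/OX...*, (0,3):+0/XO.OX/OX..., (1,2):+0/XO..X/OXO.., (1,3):+0/XO..X/OX.O., (1,4):+0/XO..X/OX..O
[XOO.X/OX...] X move#2: (0,3):+0/XOOXX/OX...*, (1,2):-1/XOO.X/OXX.., (1,3):-1/XOO.X/OX.X., (1,4):-1/XOO.X/OX..X
[XOOXX/OX...] O move#3: (1,2):+0/XOOXX/OXO..*, (1,3):+0/XOOXX/OX.O., (1,4):+0/XOOXX/OX..O
[XOOXX/OXO..] X move#4: (1,3):+0/XOOXX/OXOX.*, (1,4):+0/XOOXX/OXO.X
[XOOXX/OXOX.] O move#5: (1,4):+0/XOOXX/OXOXO*
[XOOXX/OXOXO] end (terminal +0, X#6); searched XO..X/OX... to 6

value(XO..X/OX..., O) = 0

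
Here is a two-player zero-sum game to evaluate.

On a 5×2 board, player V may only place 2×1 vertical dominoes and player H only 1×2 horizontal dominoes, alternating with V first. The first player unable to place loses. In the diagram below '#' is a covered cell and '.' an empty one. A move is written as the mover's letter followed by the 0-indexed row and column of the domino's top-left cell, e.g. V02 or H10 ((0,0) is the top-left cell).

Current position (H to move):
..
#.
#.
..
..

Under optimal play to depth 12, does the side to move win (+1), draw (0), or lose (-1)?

p1 H@[../#./#./../..]: H00[##/#./#./../..]-1 H30[../#./#./##/..]+1* H40[../#./#./../##]+1
p2 V@[../#./#./##/..]: V01[.#/##/#./##/..]-1* V11[../##/##/##/..]-1
p3 H@[.#/##/#./##/..]: H40[.#/##/#./##/##]+1*
p4 V@[.#/##/#./##/##] terminal -1; root [../#./#./../..] d12

value(../#./#./../.., H) = +1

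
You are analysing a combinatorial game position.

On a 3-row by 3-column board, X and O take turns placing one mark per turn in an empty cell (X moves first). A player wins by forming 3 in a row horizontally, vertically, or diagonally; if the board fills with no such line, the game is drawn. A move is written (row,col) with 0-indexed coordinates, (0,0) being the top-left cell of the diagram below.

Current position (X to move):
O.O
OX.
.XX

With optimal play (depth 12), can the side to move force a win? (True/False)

ply 1, X at O.O/OX./.XX | (0,1)=+1→OXO/OX./.XX*; (1,2)=-1→O.O/OXX/.XX; (2,0)=+1→O.O/OX./XXX
ply 2: OXO/OX./.XX is terminal -1 (O); from O.O/OX./.XX depth 12

X winning at [O.O/OX./.XX]: True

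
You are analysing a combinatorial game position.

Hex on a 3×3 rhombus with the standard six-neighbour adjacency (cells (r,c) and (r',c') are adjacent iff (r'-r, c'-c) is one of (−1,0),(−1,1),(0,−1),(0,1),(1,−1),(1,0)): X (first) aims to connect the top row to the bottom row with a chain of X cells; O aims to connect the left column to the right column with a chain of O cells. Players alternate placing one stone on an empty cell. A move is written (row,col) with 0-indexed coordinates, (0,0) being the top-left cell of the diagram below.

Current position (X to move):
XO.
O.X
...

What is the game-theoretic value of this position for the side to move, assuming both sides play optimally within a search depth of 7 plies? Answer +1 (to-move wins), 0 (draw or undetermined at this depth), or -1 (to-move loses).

value(XO./O.X/..., X) = +1

[XO./O.X/...] X move#1: (0,2):+1/XOX/O.X/...*, (1,1):-1/XO./OXX/..., (2,0):-1/XO./O.X/X.., (2,1):-1/XO./O.X/.X., (2,2):-1/XO./O.X/..X
[XOX/O.X/...] O move#2: (1,1):-1/XOX/OOX/...*, (2,0):-1/XOX/O.X/O.., (2,1):-1/XOX/O.X/.O., (2,2):-1/XOX/O.X/..O
[XOX/OOX/...] X move#3: (2,0):+1/XOX/OOX/X..*, (2,1):+1/XOX/OOX/.X., (2,2):+1/XOX/OOX/..X
[XOX/OOX/X..] O move#4: (2,1):-1/XOX/OOX/XO.*, (2,2):-1/XOX/OOX/X.O
[XOX/OOX/XO.] X move#5: (2,2):+1/XOX/OOX/XOX*
[XOX/OOX/XOX] end (terminal -1, O#6); searched XO./O.X/... to 7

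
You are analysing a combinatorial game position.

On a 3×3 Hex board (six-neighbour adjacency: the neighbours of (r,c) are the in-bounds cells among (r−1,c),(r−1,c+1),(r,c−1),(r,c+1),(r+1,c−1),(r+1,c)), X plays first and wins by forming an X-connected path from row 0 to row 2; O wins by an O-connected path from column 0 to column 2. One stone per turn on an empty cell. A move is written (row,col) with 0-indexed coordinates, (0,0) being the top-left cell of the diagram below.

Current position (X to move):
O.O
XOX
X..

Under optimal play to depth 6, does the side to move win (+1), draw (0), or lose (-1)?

[O.O/XOX/X..] X move#1: (0,1):+1/OXO/XOX/X..*, (2,1):-1/O.O/XOX/XX., (2,2):-1/O.O/XOX/X.X
[OXO/XOX/X..] end (terminal -1, O#2); searched O.O/XOX/X.. to 6

value(O.O/XOX/X.., X) = +1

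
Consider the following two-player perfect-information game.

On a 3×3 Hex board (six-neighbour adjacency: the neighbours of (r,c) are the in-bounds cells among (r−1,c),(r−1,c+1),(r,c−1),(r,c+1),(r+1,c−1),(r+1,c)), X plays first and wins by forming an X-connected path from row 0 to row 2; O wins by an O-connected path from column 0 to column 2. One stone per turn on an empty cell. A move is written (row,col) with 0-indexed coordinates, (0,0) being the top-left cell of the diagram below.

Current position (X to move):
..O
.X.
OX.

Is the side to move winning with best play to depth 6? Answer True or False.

X winning at [..O/.X./OX.]: True

[..O/.X./OX.] X move#1: (0,0):+1/X.O/.X./OX.*, (0,1):+1/.XO/.X./OX., (1,0):+1/..O/XX./OX., (1,2):-1/..O/.XX/OX., (2,2):-1/..O/.X./OXX
[X.O/.X./OX.] O move#2: (0,1):-1/XOO/.X./OX.*, (1,0):-1/X.O/OX./OX., (1,2):-1/X.O/.XO/OX., (2,2):-1/X.O/.X./OXO
[XOO/.X./OX.] X move#3: (1,0):+1/XOO/XX./OX.*, (1,2):-1/XOO/.XX/OX., (2,2):-1/XOO/.X./OXX
[XOO/XX./OX.] end (terminal -1, O#4); searched ..O/.X./OX. to 6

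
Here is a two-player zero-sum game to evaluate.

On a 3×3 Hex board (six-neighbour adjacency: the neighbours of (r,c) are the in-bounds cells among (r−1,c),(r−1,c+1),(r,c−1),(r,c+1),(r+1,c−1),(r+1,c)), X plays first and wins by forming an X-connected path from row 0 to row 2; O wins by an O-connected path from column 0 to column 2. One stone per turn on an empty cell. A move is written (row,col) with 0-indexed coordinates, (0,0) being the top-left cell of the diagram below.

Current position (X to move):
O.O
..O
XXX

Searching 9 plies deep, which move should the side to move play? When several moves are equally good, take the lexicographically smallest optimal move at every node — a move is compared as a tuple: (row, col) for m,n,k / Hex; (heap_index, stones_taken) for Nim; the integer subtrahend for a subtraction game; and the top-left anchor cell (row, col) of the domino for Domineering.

X's best at [O.O/..O/XXX]: (0,1)

p1 X@[O.O/..O/XXX]: (0,1)[OXO/..O/XXX]+1* (1,0)[O.O/X.O/XXX]-1 (1,1)[O.O/.XO/XXX]-1
p2 O@[OXO/..O/XXX]: (1,0)[OXO/O.O/XXX]-1* (1,1)[OXO/.OO/XXX]-1
p3 X@[OXO/O.O/XXX]: (1,1)[OXO/OXO/XXX]+1*
p4 O@[OXO/OXO/XXX] terminal -1; root [O.O/..O/XXX] d9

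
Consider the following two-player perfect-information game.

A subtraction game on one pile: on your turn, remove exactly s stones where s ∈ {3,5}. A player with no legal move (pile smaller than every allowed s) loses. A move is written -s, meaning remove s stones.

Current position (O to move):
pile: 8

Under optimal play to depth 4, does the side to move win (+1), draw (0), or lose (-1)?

value(8, O) = -1

p1 O@[8]: -3[5]-1* -5[3]-1
p2 X@[5]: -3[2]+1* -5[0]+1
p3 O@[2] terminal -1; root [8] d4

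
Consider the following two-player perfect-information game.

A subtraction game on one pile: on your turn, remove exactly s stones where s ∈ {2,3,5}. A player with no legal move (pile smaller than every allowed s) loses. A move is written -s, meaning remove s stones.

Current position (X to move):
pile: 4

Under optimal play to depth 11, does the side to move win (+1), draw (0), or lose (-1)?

value(4, X) = +1

[4] X move#1: -2:-1/2, -3:+1/1*
[1] end (terminal -1, O#2); searched 4 to 11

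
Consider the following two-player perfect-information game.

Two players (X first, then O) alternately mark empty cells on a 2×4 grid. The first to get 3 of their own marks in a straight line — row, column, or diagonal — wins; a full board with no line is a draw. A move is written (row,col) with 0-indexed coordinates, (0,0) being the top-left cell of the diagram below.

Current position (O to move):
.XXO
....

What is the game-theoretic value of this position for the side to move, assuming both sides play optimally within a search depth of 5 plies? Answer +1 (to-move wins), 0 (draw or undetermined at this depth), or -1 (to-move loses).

value(.XXO/...., O) = 0

[.XXO/....] O move#1: (0,0):+0/OXXO/....*, (1,0):-1/.XXO/O..., (1,1):-1/.XXO/.O.., (1,2):-1/.XXO/..O., (1,3):-1/.XXO/...O
[OXXO/....] X move#2: (1,0):+0/OXXO/X...*, (1,1):+0/OXXO/.X.., (1,2):+0/OXXO/..X., (1,3):+0/OXXO/...X
[OXXO/X...] O move#3: (1,1):+0/OXXO/XO..*, (1,2):+0/OXXO/X.O., (1,3):+0/OXXO/X..O
[OXXO/XO..] X move#4: (1,2):+0/OXXO/XOX.*, (1,3):+0/OXXO/XO.X
[OXXO/XOX.] O move#5: (1,3):+0/OXXO/XOXO*
[OXXO/XOXO] end (terminal +0, X#6); searched .XXO/.... to 5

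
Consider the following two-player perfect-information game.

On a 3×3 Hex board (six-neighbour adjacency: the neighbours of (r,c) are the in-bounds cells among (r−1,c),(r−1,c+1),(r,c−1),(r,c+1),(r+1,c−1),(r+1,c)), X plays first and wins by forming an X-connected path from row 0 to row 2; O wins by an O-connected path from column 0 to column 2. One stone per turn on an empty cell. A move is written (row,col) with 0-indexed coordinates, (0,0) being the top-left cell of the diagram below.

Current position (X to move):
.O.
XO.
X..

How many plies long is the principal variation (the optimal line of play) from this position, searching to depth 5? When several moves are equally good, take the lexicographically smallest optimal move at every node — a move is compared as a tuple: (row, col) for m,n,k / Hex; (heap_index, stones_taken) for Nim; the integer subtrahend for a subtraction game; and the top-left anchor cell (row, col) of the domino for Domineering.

PV length from [.O./XO./X..]: 1 ply

ply 1, X at .O./XO./X.. | (0,0)=+1→XO./XO./X..*; (0,2)=+1→.OX/XO./X..; (1,2)=+1→.O./XOX/X..; (2,1)=-1→.O./XO./XX.; (2,2)=-1→.O./XO./X.X
ply 2: XO./XO./X.. is terminal -1 (O); from .O./XO./X.. depth 5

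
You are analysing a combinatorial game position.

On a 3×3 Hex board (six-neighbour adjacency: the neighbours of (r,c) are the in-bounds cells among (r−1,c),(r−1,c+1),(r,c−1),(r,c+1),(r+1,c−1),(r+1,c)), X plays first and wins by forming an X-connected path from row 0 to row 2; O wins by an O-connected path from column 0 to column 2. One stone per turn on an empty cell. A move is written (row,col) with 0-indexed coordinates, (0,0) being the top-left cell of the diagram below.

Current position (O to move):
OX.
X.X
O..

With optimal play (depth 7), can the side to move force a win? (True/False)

O winning at [OX./X.X/O..]: False

p1 O@[OX./X.X/O..]: (0,2)[OXO/X.X/O..]-1* (1,1)[OX./XOX/O..]-1 (2,1)[OX./X.X/OO.]-1 (2,2)[OX./X.X/O.O]-1
p2 X@[OXO/X.X/O..]: (1,1)[OXO/XXX/O..]+1* (2,1)[OXO/X.X/OX.]-1 (2,2)[OXO/X.X/O.X]-1
p3 O@[OXO/XXX/O..]: (2,1)[OXO/XXX/OO.]-1* (2,2)[OXO/XXX/O.O]-1
p4 X@[OXO/XXX/OO.]: (2,2)[OXO/XXX/OOX]+1*
p5 O@[OXO/XXX/OOX] terminal -1; root [OX./X.X/O..] d7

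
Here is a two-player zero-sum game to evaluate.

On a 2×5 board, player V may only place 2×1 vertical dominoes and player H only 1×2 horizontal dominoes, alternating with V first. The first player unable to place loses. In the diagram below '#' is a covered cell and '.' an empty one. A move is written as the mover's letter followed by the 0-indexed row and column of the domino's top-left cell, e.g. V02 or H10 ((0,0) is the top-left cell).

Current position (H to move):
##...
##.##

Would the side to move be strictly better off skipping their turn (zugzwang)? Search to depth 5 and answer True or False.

zugzwang(##.../##.##, H) = False

p1 H@[##.../##.##]: H02[####./##.##]+1* H03[##.##/##.##]-1
p2 V@[####./##.##] terminal -1; root [##.../##.##] d5
if H skipped the turn, V would face:
~ p1 V@[##.../##.##]: V02[###../#####]-1*
~ p2 H@[###../#####]: H03[#####/#####]+1*
~ p3 V@[#####/#####] terminal -1; root [##.../##.##] d5
compare (H): move=+1 vs pass=+1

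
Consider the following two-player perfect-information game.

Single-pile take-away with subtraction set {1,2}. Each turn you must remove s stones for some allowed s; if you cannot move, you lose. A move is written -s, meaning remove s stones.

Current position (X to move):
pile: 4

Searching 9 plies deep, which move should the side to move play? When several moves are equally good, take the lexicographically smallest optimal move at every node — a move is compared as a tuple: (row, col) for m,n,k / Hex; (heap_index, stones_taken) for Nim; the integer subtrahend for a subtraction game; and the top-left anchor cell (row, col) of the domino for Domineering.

[4] X move#1: -1:+1/3*, -2:-1/2
[3] O move#2: -1:-1/2*, -2:-1/1
[2] X move#3: -1:-1/1, -2:+1/0*
[0] end (terminal -1, O#4); searched 4 to 9

X's best at [4]: -1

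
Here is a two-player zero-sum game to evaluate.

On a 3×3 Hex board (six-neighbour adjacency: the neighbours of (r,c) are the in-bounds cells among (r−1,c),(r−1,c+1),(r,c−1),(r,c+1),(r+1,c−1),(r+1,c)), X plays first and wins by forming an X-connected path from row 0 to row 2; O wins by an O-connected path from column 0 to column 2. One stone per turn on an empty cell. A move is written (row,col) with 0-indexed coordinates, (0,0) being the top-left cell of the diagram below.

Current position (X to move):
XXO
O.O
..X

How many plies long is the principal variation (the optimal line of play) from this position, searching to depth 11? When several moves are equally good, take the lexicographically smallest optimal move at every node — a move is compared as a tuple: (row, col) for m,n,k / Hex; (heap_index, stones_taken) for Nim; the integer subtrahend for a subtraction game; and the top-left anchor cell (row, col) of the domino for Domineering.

PV length from [XXO/O.O/..X]: 3 plies

ply 1, X at XXO/O.O/..X | (1,1)=+1→XXO/OXO/..X*; (2,0)=-1→XXO/O.O/X.X; (2,1)=-1→XXO/O.O/.XX
ply 2, O at XXO/OXO/..X | (2,0)=-1→XXO/OXO/O.X*; (2,1)=-1→XXO/OXO/.OX
ply 3, X at XXO/OXO/O.X | (2,1)=+1→XXO/OXO/OXX*
ply 4: XXO/OXO/OXX is terminal -1 (O); from XXO/O.O/..X depth 11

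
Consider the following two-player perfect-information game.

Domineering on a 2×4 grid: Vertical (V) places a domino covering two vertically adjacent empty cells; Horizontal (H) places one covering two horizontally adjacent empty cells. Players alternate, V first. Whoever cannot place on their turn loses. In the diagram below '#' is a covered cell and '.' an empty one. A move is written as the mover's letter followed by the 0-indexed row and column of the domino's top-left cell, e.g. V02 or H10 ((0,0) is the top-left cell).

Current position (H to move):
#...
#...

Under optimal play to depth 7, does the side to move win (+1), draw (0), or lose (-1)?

value(#.../#..., H) = +1

p1 H@[#.../#...]: H01[###./#...]+1* H02[#.##/#...]+1 H11[#.../###.]+1 H12[#.../#.##]+1
p2 V@[###./#...]: V03[####/#..#]-1*
p3 H@[####/#..#]: H11[####/####]+1*
p4 V@[####/####] terminal -1; root [#.../#...] d7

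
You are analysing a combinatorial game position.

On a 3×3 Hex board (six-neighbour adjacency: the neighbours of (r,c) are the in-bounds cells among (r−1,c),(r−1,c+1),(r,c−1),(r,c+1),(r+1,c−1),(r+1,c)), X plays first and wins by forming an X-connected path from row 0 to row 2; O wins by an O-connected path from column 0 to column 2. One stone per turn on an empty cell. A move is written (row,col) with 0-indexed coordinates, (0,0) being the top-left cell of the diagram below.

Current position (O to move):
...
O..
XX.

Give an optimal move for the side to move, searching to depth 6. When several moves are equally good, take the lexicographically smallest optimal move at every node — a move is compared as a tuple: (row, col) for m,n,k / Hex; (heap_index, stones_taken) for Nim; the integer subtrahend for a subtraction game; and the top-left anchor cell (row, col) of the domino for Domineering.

p1 O@[.../O../XX.]: (0,0)[O../O../XX.]-1 (0,1)[.O./O../XX.]-1 (0,2)[..O/O../XX.]+1* (1,1)[.../OO./XX.]+1 (1,2)[.../O.O/XX.]-1 (2,2)[.../O../XXO]-1
p2 X@[..O/O../XX.]: (0,0)[X.O/O../XX.]-1* (0,1)[.XO/O../XX.]-1 (1,1)[..O/OX./XX.]-1 (1,2)[..O/O.X/XX.]-1 (2,2)[..O/O../XXX]-1
p3 O@[X.O/O../XX.]: (0,1)[XOO/O../XX.]+1* (1,1)[X.O/OO./XX.]+1 (1,2)[X.O/O.O/XX.]+1 (2,2)[X.O/O../XXO]+1
p4 X@[XOO/O../XX.] terminal -1; root [.../O../XX.] d6

O's best at [.../O../XX.]: (0,2)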